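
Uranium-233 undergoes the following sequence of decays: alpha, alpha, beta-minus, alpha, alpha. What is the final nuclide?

Start: (A, Z) = (233, 92).
After α: (229, 90).
After α: (225, 88).
After β⁻: (225, 89).
After α: (221, 87).
After α: (217, 85).
Z = 85 is astatine.

At-217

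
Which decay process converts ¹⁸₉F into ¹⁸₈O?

beta-plus decay or electron capture

ΔA = 18 − 18 = 0; ΔZ = 8 − 9 = -1.
A is unchanged and Z drops by 1 — a proton has become a neutron (β⁺ emission or electron capture).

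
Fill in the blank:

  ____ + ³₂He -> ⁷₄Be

Conserve mass number: A + 3 = 7, so A = 4.
Conserve atomic number: Z + 2 = 4, so Z = 2.
A = 4 and Z = 2 is ⁴₂He — an alpha particle.

alpha particle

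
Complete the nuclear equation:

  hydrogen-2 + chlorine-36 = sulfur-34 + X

Conserve mass number: 2 + 36 = 34 + A, so A = 4.
Conserve atomic number: 1 + 17 = 16 + Z, so Z = 2.
A = 4 and Z = 2 is helium-4 — an alpha particle.

alpha particle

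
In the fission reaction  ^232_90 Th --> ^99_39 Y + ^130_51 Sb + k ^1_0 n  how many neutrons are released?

3

Conserve mass number: 232 = 99 + 130 + k, so k = 232 − 229 = 3.
Check atomic number: 90 = 39 + 51 + 0 = 90. ✓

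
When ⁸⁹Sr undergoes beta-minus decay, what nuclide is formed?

Y-89

Beta-minus decay: mass number changes by +0, atomic number by +1.
A: 89 = 89; Z: 38 + 1 = 39.
Z = 39 is yttrium, so the daughter is ⁸⁹Y.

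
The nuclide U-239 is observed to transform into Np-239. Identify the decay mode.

ΔA = 239 − 239 = 0; ΔZ = 93 − 92 = +1.
A is unchanged and Z rises by 1 — a neutron has become a proton (β⁻ decay).

beta-minus decay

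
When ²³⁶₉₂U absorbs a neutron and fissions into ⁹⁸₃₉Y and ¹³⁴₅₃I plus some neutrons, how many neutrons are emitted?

Conserve mass number: 237 = 98 + 134 + k, so k = 237 − 232 = 5.
Check atomic number: 92 = 39 + 53 + 0 = 92. ✓

5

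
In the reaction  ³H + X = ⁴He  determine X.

proton

Conserve mass number: 3 + A = 4, so A = 1.
Conserve atomic number: 1 + Z = 2, so Z = 1.
A = 1 and Z = 1 is ¹H — a proton.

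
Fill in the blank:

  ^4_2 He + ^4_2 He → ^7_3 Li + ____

Conserve mass number: 4 + 4 = 7 + A, so A = 1.
Conserve atomic number: 2 + 2 = 3 + Z, so Z = 1.
A = 1 and Z = 1 is ^1_1 H — a proton.

proton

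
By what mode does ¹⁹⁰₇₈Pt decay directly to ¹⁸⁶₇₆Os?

ΔA = 186 − 190 = -4; ΔZ = 76 − 78 = -2.
A drops by 4 and Z drops by 2 — the signature of alpha emission.

alpha decay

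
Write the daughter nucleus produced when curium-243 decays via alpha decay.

Pu-239

Alpha decay: mass number changes by -4, atomic number by -2.
A: 243 − 4 = 239; Z: 96 − 2 = 94.
Z = 94 is plutonium, so the daughter is plutonium-239.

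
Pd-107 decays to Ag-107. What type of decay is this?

beta-minus decay

ΔA = 107 − 107 = 0; ΔZ = 47 − 46 = +1.
A is unchanged and Z rises by 1 — a neutron has become a proton (β⁻ decay).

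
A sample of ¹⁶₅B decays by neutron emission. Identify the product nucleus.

Neutron emission: mass number changes by -1, atomic number by +0.
A: 16 − 1 = 15; Z: 5 = 5.
Z = 5 is boron, so the daughter is ¹⁵₅B.

B-15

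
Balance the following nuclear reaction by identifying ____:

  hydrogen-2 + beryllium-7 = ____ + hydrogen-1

Conserve mass number: 2 + 7 = A + 1, so A = 8.
Conserve atomic number: 1 + 4 = Z + 1, so Z = 4.
Z = 4 is beryllium, so the species is beryllium-8.

Be-8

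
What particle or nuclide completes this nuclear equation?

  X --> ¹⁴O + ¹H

Conserve mass number: A = 14 + 1, so A = 15.
Conserve atomic number: Z = 8 + 1, so Z = 9.
Z = 9 is fluorine, so the species is ¹⁵F.

F-15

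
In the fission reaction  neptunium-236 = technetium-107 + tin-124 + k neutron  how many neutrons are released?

Conserve mass number: 236 = 107 + 124 + k, so k = 236 − 231 = 5.
Check atomic number: 93 = 43 + 50 + 0 = 93. ✓

5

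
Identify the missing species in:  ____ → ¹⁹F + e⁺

Conserve mass number: A = 19 + 0, so A = 19.
Conserve atomic number: Z = 9 + 1, so Z = 10.
Z = 10 is neon, so the species is ¹⁹Ne.

Ne-19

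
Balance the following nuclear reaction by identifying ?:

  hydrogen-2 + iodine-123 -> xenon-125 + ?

Conserve mass number: 2 + 123 = 125 + A, so A = 0.
Conserve atomic number: 1 + 53 = 54 + Z, so Z = 0.
A = 0 and Z = 0 is γ — a gamma ray.

gamma ray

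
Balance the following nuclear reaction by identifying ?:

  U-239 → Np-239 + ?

beta-minus particle

Conserve mass number: 239 = 239 + A, so A = 0.
Conserve atomic number: 92 = 93 + Z, so Z = -1.
A = 0 and Z = -1 is e⁻ — a beta-minus particle.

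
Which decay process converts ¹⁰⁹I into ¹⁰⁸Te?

ΔA = 108 − 109 = -1; ΔZ = 52 − 53 = -1.
A drops by 1 and Z drops by 1 — a proton was emitted.

proton emission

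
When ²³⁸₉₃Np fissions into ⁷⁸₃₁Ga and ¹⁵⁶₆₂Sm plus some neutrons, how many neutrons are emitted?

4

Conserve mass number: 238 = 78 + 156 + k, so k = 238 − 234 = 4.
Check atomic number: 93 = 31 + 62 + 0 = 93. ✓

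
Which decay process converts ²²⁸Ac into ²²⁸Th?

ΔA = 228 − 228 = 0; ΔZ = 90 − 89 = +1.
A is unchanged and Z rises by 1 — a neutron has become a proton (β⁻ decay).

beta-minus decay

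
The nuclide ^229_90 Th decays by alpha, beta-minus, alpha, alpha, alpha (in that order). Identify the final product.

Start: (A, Z) = (229, 90).
After α: (225, 88).
After β⁻: (225, 89).
After α: (221, 87).
After α: (217, 85).
After α: (213, 83).
Z = 83 is bismuth.

Bi-213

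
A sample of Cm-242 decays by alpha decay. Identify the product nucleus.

Pu-238

Alpha decay: mass number changes by -4, atomic number by -2.
A: 242 − 4 = 238; Z: 96 − 2 = 94.
Z = 94 is plutonium, so the daughter is Pu-238.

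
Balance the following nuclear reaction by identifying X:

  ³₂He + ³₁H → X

Li-6

Conserve mass number: 3 + 3 = A, so A = 6.
Conserve atomic number: 2 + 1 = Z, so Z = 3.
Z = 3 is lithium, so the species is ⁶₃Li.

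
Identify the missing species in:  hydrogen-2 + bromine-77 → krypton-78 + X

Conserve mass number: 2 + 77 = 78 + A, so A = 1.
Conserve atomic number: 1 + 35 = 36 + Z, so Z = 0.
A = 1 and Z = 0 is neutron — a neutron.

neutron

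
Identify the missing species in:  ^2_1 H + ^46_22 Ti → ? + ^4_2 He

Conserve mass number: 2 + 46 = A + 4, so A = 44.
Conserve atomic number: 1 + 22 = Z + 2, so Z = 21.
Z = 21 is scandium, so the species is ^44_21 Sc.

Sc-44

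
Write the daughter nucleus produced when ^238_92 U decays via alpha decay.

Th-234

Alpha decay: mass number changes by -4, atomic number by -2.
A: 238 − 4 = 234; Z: 92 − 2 = 90.
Z = 90 is thorium, so the daughter is ^234_90 Th.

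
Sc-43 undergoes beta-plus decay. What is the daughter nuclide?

Beta-plus decay: mass number changes by +0, atomic number by -1.
A: 43 = 43; Z: 21 − 1 = 20.
Z = 20 is calcium, so the daughter is Ca-43.

Ca-43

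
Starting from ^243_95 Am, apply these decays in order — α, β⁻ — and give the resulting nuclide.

Pu-239

Start: (A, Z) = (243, 95).
After α: (239, 93).
After β⁻: (239, 94).
Z = 94 is plutonium.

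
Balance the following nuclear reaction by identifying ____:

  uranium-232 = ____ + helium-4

Th-228

Conserve mass number: 232 = A + 4, so A = 228.
Conserve atomic number: 92 = Z + 2, so Z = 90.
Z = 90 is thorium, so the species is thorium-228.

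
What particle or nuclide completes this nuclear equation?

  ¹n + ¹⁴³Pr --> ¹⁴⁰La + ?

alpha particle

Conserve mass number: 1 + 143 = 140 + A, so A = 4.
Conserve atomic number: 0 + 59 = 57 + Z, so Z = 2.
A = 4 and Z = 2 is ⁴He — an alpha particle.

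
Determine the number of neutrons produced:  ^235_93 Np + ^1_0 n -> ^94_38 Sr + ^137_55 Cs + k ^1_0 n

Conserve mass number: 236 = 94 + 137 + k, so k = 236 − 231 = 5.
Check atomic number: 93 = 38 + 55 + 0 = 93. ✓

5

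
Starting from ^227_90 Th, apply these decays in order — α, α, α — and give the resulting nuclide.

Po-215

Start: (A, Z) = (227, 90).
After α: (223, 88).
After α: (219, 86).
After α: (215, 84).
Z = 84 is polonium.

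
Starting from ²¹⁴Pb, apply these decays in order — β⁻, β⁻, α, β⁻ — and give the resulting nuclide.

Start: (A, Z) = (214, 82).
After β⁻: (214, 83).
After β⁻: (214, 84).
After α: (210, 82).
After β⁻: (210, 83).
Z = 83 is bismuth.

Bi-210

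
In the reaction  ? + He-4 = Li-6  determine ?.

deuteron

Conserve mass number: A + 4 = 6, so A = 2.
Conserve atomic number: Z + 2 = 3, so Z = 1.
A = 2 and Z = 1 is H-2 — a deuteron.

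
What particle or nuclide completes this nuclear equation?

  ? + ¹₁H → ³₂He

Conserve mass number: A + 1 = 3, so A = 2.
Conserve atomic number: Z + 1 = 2, so Z = 1.
A = 2 and Z = 1 is ²₁H — a deuteron.

deuteron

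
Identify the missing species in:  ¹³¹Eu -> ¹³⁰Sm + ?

Conserve mass number: 131 = 130 + A, so A = 1.
Conserve atomic number: 63 = 62 + Z, so Z = 1.
A = 1 and Z = 1 is ¹H — a proton.

proton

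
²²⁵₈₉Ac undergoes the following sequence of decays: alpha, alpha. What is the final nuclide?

Start: (A, Z) = (225, 89).
After α: (221, 87).
After α: (217, 85).
Z = 85 is astatine.

At-217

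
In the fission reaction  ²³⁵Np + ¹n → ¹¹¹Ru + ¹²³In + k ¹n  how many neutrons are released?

2

Conserve mass number: 236 = 111 + 123 + k, so k = 236 − 234 = 2.
Check atomic number: 93 = 44 + 49 + 0 = 93. ✓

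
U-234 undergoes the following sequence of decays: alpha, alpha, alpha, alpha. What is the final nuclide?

Start: (A, Z) = (234, 92).
After α: (230, 90).
After α: (226, 88).
After α: (222, 86).
After α: (218, 84).
Z = 84 is polonium.

Po-218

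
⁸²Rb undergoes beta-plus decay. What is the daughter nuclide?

Kr-82

Beta-plus decay: mass number changes by +0, atomic number by -1.
A: 82 = 82; Z: 37 − 1 = 36.
Z = 36 is krypton, so the daughter is ⁸²Kr.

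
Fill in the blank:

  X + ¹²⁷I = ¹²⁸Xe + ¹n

deuteron

Conserve mass number: A + 127 = 128 + 1, so A = 2.
Conserve atomic number: Z + 53 = 54 + 0, so Z = 1.
A = 2 and Z = 1 is ²H — a deuteron.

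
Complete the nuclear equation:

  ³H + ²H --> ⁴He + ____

neutron

Conserve mass number: 3 + 2 = 4 + A, so A = 1.
Conserve atomic number: 1 + 1 = 2 + Z, so Z = 0.
A = 1 and Z = 0 is ¹n — a neutron.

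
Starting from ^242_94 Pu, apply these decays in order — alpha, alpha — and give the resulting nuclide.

Start: (A, Z) = (242, 94).
After α: (238, 92).
After α: (234, 90).
Z = 90 is thorium.

Th-234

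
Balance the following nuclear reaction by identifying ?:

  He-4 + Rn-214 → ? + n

Conserve mass number: 4 + 214 = A + 1, so A = 217.
Conserve atomic number: 2 + 86 = Z + 0, so Z = 88.
Z = 88 is radium, so the species is Ra-217.

Ra-217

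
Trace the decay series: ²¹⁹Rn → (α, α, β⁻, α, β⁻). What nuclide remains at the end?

Pb-207

Start: (A, Z) = (219, 86).
After α: (215, 84).
After α: (211, 82).
After β⁻: (211, 83).
After α: (207, 81).
After β⁻: (207, 82).
Z = 82 is lead.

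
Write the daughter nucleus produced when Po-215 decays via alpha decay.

Pb-211

Alpha decay: mass number changes by -4, atomic number by -2.
A: 215 − 4 = 211; Z: 84 − 2 = 82.
Z = 82 is lead, so the daughter is Pb-211.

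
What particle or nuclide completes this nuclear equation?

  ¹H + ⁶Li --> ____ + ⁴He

He-3

Conserve mass number: 1 + 6 = A + 4, so A = 3.
Conserve atomic number: 1 + 3 = Z + 2, so Z = 2.
Z = 2 is helium, so the species is ³He.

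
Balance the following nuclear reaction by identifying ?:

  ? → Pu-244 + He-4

Cm-248

Conserve mass number: A = 244 + 4, so A = 248.
Conserve atomic number: Z = 94 + 2, so Z = 96.
Z = 96 is curium, so the species is Cm-248.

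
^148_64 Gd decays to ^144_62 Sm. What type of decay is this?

ΔA = 144 − 148 = -4; ΔZ = 62 − 64 = -2.
A drops by 4 and Z drops by 2 — the signature of alpha emission.

alpha decay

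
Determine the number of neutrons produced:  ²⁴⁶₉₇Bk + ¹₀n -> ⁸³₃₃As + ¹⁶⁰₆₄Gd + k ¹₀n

4

Conserve mass number: 247 = 83 + 160 + k, so k = 247 − 243 = 4.
Check atomic number: 97 = 33 + 64 + 0 = 97. ✓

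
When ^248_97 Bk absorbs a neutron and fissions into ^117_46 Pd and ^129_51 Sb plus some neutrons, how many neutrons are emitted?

3

Conserve mass number: 249 = 117 + 129 + k, so k = 249 − 246 = 3.
Check atomic number: 97 = 46 + 51 + 0 = 97. ✓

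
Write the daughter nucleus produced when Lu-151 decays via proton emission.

Yb-150

Proton emission: mass number changes by -1, atomic number by -1.
A: 151 − 1 = 150; Z: 71 − 1 = 70.
Z = 70 is ytterbium, so the daughter is Yb-150.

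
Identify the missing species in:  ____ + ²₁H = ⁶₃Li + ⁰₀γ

Conserve mass number: A + 2 = 6 + 0, so A = 4.
Conserve atomic number: Z + 1 = 3 + 0, so Z = 2.
A = 4 and Z = 2 is ⁴₂He — an alpha particle.

alpha particle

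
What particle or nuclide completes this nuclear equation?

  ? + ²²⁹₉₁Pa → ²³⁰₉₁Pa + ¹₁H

deuteron

Conserve mass number: A + 229 = 230 + 1, so A = 2.
Conserve atomic number: Z + 91 = 91 + 1, so Z = 1.
A = 2 and Z = 1 is ²₁H — a deuteron.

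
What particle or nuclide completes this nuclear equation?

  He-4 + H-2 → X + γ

Conserve mass number: 4 + 2 = A + 0, so A = 6.
Conserve atomic number: 2 + 1 = Z + 0, so Z = 3.
Z = 3 is lithium, so the species is Li-6.

Li-6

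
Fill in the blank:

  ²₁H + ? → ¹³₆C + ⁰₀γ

Conserve mass number: 2 + A = 13 + 0, so A = 11.
Conserve atomic number: 1 + Z = 6 + 0, so Z = 5.
Z = 5 is boron, so the species is ¹¹₅B.

B-11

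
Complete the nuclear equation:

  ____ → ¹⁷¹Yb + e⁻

Tm-171

Conserve mass number: A = 171 + 0, so A = 171.
Conserve atomic number: Z = 70 − 1, so Z = 69.
Z = 69 is thulium, so the species is ¹⁷¹Tm.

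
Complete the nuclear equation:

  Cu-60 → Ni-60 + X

positron

Conserve mass number: 60 = 60 + A, so A = 0.
Conserve atomic number: 29 = 28 + Z, so Z = 1.
A = 0 and Z = 1 is e⁺ — a positron.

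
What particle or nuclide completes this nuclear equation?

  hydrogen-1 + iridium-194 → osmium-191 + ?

Conserve mass number: 1 + 194 = 191 + A, so A = 4.
Conserve atomic number: 1 + 77 = 76 + Z, so Z = 2.
A = 4 and Z = 2 is helium-4 — an alpha particle.

alpha particle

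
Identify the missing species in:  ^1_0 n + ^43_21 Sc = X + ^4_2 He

Conserve mass number: 1 + 43 = A + 4, so A = 40.
Conserve atomic number: 0 + 21 = Z + 2, so Z = 19.
Z = 19 is potassium, so the species is ^40_19 K.

K-40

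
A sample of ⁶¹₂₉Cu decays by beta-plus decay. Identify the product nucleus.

Ni-61

Beta-plus decay: mass number changes by +0, atomic number by -1.
A: 61 = 61; Z: 29 − 1 = 28.
Z = 28 is nickel, so the daughter is ⁶¹₂₈Ni.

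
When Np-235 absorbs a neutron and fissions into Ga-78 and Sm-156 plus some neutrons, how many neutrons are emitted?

Conserve mass number: 236 = 78 + 156 + k, so k = 236 − 234 = 2.
Check atomic number: 93 = 31 + 62 + 0 = 93. ✓

2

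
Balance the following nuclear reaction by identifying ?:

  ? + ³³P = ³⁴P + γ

Conserve mass number: A + 33 = 34 + 0, so A = 1.
Conserve atomic number: Z + 15 = 15 + 0, so Z = 0.
A = 1 and Z = 0 is ¹n — a neutron.

neutron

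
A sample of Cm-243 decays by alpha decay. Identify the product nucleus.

Alpha decay: mass number changes by -4, atomic number by -2.
A: 243 − 4 = 239; Z: 96 − 2 = 94.
Z = 94 is plutonium, so the daughter is Pu-239.

Pu-239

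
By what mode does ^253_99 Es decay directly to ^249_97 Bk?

ΔA = 249 − 253 = -4; ΔZ = 97 − 99 = -2.
A drops by 4 and Z drops by 2 — the signature of alpha emission.

alpha decay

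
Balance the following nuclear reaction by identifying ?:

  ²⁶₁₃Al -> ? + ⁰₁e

Conserve mass number: 26 = A + 0, so A = 26.
Conserve atomic number: 13 = Z + 1, so Z = 12.
Z = 12 is magnesium, so the species is ²⁶₁₂Mg.

Mg-26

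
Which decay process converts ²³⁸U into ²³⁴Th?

ΔA = 234 − 238 = -4; ΔZ = 90 − 92 = -2.
A drops by 4 and Z drops by 2 — the signature of alpha emission.

alpha decay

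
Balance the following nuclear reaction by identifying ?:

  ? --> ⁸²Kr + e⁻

Br-82

Conserve mass number: A = 82 + 0, so A = 82.
Conserve atomic number: Z = 36 − 1, so Z = 35.
Z = 35 is bromine, so the species is ⁸²Br.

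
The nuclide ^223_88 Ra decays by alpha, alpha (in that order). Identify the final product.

Start: (A, Z) = (223, 88).
After α: (219, 86).
After α: (215, 84).
Z = 84 is polonium.

Po-215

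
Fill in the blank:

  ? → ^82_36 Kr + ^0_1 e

Conserve mass number: A = 82 + 0, so A = 82.
Conserve atomic number: Z = 36 + 1, so Z = 37.
Z = 37 is rubidium, so the species is ^82_37 Rb.

Rb-82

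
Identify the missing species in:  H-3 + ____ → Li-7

Conserve mass number: 3 + A = 7, so A = 4.
Conserve atomic number: 1 + Z = 3, so Z = 2.
A = 4 and Z = 2 is He-4 — an alpha particle.

alpha particle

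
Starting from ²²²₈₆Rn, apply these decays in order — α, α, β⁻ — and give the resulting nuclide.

Bi-214

Start: (A, Z) = (222, 86).
After α: (218, 84).
After α: (214, 82).
After β⁻: (214, 83).
Z = 83 is bismuth.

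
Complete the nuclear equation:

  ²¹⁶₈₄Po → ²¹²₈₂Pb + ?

alpha particle

Conserve mass number: 216 = 212 + A, so A = 4.
Conserve atomic number: 84 = 82 + Z, so Z = 2.
A = 4 and Z = 2 is ⁴₂He — an alpha particle.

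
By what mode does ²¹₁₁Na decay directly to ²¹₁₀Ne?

ΔA = 21 − 21 = 0; ΔZ = 10 − 11 = -1.
A is unchanged and Z drops by 1 — a proton has become a neutron (β⁺ emission or electron capture).

beta-plus decay or electron capture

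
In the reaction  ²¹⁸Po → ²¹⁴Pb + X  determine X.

alpha particle

Conserve mass number: 218 = 214 + A, so A = 4.
Conserve atomic number: 84 = 82 + Z, so Z = 2.
A = 4 and Z = 2 is ⁴He — an alpha particle.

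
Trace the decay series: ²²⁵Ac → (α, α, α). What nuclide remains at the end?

Bi-213

Start: (A, Z) = (225, 89).
After α: (221, 87).
After α: (217, 85).
After α: (213, 83).
Z = 83 is bismuth.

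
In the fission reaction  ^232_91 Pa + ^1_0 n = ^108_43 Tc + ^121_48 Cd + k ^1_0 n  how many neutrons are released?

4

Conserve mass number: 233 = 108 + 121 + k, so k = 233 − 229 = 4.
Check atomic number: 91 = 43 + 48 + 0 = 91. ✓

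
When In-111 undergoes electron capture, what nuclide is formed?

Cd-111

Electron capture: mass number changes by +0, atomic number by -1.
A: 111 = 111; Z: 49 − 1 = 48.
Z = 48 is cadmium, so the daughter is Cd-111.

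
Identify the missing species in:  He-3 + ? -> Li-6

triton

Conserve mass number: 3 + A = 6, so A = 3.
Conserve atomic number: 2 + Z = 3, so Z = 1.
A = 3 and Z = 1 is H-3 — a triton.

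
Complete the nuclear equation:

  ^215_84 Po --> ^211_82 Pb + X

alpha particle

Conserve mass number: 215 = 211 + A, so A = 4.
Conserve atomic number: 84 = 82 + Z, so Z = 2.
A = 4 and Z = 2 is ^4_2 He — an alpha particle.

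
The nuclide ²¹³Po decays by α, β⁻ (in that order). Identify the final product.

Bi-209

Start: (A, Z) = (213, 84).
After α: (209, 82).
After β⁻: (209, 83).
Z = 83 is bismuth.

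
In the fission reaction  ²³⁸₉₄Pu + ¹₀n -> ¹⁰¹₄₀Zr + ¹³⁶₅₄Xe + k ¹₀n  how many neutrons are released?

2

Conserve mass number: 239 = 101 + 136 + k, so k = 239 − 237 = 2.
Check atomic number: 94 = 40 + 54 + 0 = 94. ✓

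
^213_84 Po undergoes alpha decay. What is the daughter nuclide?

Alpha decay: mass number changes by -4, atomic number by -2.
A: 213 − 4 = 209; Z: 84 − 2 = 82.
Z = 82 is lead, so the daughter is ^209_82 Pb.

Pb-209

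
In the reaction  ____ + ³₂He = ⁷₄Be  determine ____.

alpha particle

Conserve mass number: A + 3 = 7, so A = 4.
Conserve atomic number: Z + 2 = 4, so Z = 2.
A = 4 and Z = 2 is ⁴₂He — an alpha particle.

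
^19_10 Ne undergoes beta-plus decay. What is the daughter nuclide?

F-19

Beta-plus decay: mass number changes by +0, atomic number by -1.
A: 19 = 19; Z: 10 − 1 = 9.
Z = 9 is fluorine, so the daughter is ^19_9 F.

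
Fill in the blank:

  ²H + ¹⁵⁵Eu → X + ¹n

Conserve mass number: 2 + 155 = A + 1, so A = 156.
Conserve atomic number: 1 + 63 = Z + 0, so Z = 64.
Z = 64 is gadolinium, so the species is ¹⁵⁶Gd.

Gd-156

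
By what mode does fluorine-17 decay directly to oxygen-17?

ΔA = 17 − 17 = 0; ΔZ = 8 − 9 = -1.
A is unchanged and Z drops by 1 — a proton has become a neutron (β⁺ emission or electron capture).

beta-plus decay or electron capture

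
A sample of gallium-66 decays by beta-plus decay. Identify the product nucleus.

Zn-66

Beta-plus decay: mass number changes by +0, atomic number by -1.
A: 66 = 66; Z: 31 − 1 = 30.
Z = 30 is zinc, so the daughter is zinc-66.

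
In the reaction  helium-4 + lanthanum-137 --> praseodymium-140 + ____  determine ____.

neutron

Conserve mass number: 4 + 137 = 140 + A, so A = 1.
Conserve atomic number: 2 + 57 = 59 + Z, so Z = 0.
A = 1 and Z = 0 is neutron — a neutron.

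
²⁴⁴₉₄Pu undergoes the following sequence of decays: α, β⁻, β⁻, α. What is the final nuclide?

U-236

Start: (A, Z) = (244, 94).
After α: (240, 92).
After β⁻: (240, 93).
After β⁻: (240, 94).
After α: (236, 92).
Z = 92 is uranium.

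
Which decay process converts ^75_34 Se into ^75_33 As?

ΔA = 75 − 75 = 0; ΔZ = 33 − 34 = -1.
A is unchanged and Z drops by 1 — a proton has become a neutron (β⁺ emission or electron capture).

beta-plus decay or electron capture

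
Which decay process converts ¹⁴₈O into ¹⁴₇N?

ΔA = 14 − 14 = 0; ΔZ = 7 − 8 = -1.
A is unchanged and Z drops by 1 — a proton has become a neutron (β⁺ emission or electron capture).

beta-plus decay or electron capture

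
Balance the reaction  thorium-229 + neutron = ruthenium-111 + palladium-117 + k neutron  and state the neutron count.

2

Conserve mass number: 230 = 111 + 117 + k, so k = 230 − 228 = 2.
Check atomic number: 90 = 44 + 46 + 0 = 90. ✓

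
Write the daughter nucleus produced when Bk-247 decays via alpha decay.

Alpha decay: mass number changes by -4, atomic number by -2.
A: 247 − 4 = 243; Z: 97 − 2 = 95.
Z = 95 is americium, so the daughter is Am-243.

Am-243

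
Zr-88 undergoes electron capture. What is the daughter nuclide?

Electron capture: mass number changes by +0, atomic number by -1.
A: 88 = 88; Z: 40 − 1 = 39.
Z = 39 is yttrium, so the daughter is Y-88.

Y-88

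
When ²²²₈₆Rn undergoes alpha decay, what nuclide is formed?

Alpha decay: mass number changes by -4, atomic number by -2.
A: 222 − 4 = 218; Z: 86 − 2 = 84.
Z = 84 is polonium, so the daughter is ²¹⁸₈₄Po.

Po-218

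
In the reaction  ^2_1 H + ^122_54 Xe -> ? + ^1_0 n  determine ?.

Cs-123

Conserve mass number: 2 + 122 = A + 1, so A = 123.
Conserve atomic number: 1 + 54 = Z + 0, so Z = 55.
Z = 55 is caesium, so the species is ^123_55 Cs.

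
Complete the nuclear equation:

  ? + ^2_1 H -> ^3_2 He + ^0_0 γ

Conserve mass number: A + 2 = 3 + 0, so A = 1.
Conserve atomic number: Z + 1 = 2 + 0, so Z = 1.
A = 1 and Z = 1 is ^1_1 H — a proton.

proton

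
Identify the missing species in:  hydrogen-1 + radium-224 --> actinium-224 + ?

Conserve mass number: 1 + 224 = 224 + A, so A = 1.
Conserve atomic number: 1 + 88 = 89 + Z, so Z = 0.
A = 1 and Z = 0 is neutron — a neutron.

neutron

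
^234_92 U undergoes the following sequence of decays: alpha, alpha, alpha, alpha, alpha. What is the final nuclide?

Pb-214

Start: (A, Z) = (234, 92).
After α: (230, 90).
After α: (226, 88).
After α: (222, 86).
After α: (218, 84).
After α: (214, 82).
Z = 82 is lead.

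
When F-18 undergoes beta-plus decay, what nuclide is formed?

O-18

Beta-plus decay: mass number changes by +0, atomic number by -1.
A: 18 = 18; Z: 9 − 1 = 8.
Z = 8 is oxygen, so the daughter is O-18.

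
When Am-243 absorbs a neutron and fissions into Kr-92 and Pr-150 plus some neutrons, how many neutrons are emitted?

2

Conserve mass number: 244 = 92 + 150 + k, so k = 244 − 242 = 2.
Check atomic number: 95 = 36 + 59 + 0 = 95. ✓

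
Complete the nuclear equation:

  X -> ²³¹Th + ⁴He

Conserve mass number: A = 231 + 4, so A = 235.
Conserve atomic number: Z = 90 + 2, so Z = 92.
Z = 92 is uranium, so the species is ²³⁵U.

U-235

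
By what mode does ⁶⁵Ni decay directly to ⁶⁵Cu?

beta-minus decay

ΔA = 65 − 65 = 0; ΔZ = 29 − 28 = +1.
A is unchanged and Z rises by 1 — a neutron has become a proton (β⁻ decay).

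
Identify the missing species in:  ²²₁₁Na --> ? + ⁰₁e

Conserve mass number: 22 = A + 0, so A = 22.
Conserve atomic number: 11 = Z + 1, so Z = 10.
Z = 10 is neon, so the species is ²²₁₀Ne.

Ne-22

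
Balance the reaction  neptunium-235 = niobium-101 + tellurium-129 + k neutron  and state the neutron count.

Conserve mass number: 235 = 101 + 129 + k, so k = 235 − 230 = 5.
Check atomic number: 93 = 41 + 52 + 0 = 93. ✓

5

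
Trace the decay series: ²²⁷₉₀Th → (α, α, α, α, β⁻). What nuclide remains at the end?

Bi-211

Start: (A, Z) = (227, 90).
After α: (223, 88).
After α: (219, 86).
After α: (215, 84).
After α: (211, 82).
After β⁻: (211, 83).
Z = 83 is bismuth.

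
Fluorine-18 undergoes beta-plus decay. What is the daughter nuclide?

O-18

Beta-plus decay: mass number changes by +0, atomic number by -1.
A: 18 = 18; Z: 9 − 1 = 8.
Z = 8 is oxygen, so the daughter is oxygen-18.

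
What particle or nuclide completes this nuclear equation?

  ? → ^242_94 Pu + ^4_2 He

Cm-246

Conserve mass number: A = 242 + 4, so A = 246.
Conserve atomic number: Z = 94 + 2, so Z = 96.
Z = 96 is curium, so the species is ^246_96 Cm.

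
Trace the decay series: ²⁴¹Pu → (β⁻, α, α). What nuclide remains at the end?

Pa-233

Start: (A, Z) = (241, 94).
After β⁻: (241, 95).
After α: (237, 93).
After α: (233, 91).
Z = 91 is protactinium.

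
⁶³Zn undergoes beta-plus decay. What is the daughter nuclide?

Cu-63

Beta-plus decay: mass number changes by +0, atomic number by -1.
A: 63 = 63; Z: 30 − 1 = 29.
Z = 29 is copper, so the daughter is ⁶³Cu.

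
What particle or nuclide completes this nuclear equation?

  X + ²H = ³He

proton

Conserve mass number: A + 2 = 3, so A = 1.
Conserve atomic number: Z + 1 = 2, so Z = 1.
A = 1 and Z = 1 is ¹H — a proton.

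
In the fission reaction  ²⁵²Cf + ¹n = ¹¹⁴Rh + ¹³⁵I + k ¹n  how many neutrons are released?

4

Conserve mass number: 253 = 114 + 135 + k, so k = 253 − 249 = 4.
Check atomic number: 98 = 45 + 53 + 0 = 98. ✓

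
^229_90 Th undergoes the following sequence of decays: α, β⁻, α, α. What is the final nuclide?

Start: (A, Z) = (229, 90).
After α: (225, 88).
After β⁻: (225, 89).
After α: (221, 87).
After α: (217, 85).
Z = 85 is astatine.

At-217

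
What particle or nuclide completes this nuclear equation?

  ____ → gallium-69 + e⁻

Zn-69

Conserve mass number: A = 69 + 0, so A = 69.
Conserve atomic number: Z = 31 − 1, so Z = 30.
Z = 30 is zinc, so the species is zinc-69.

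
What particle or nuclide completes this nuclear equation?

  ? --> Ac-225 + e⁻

Ra-225

Conserve mass number: A = 225 + 0, so A = 225.
Conserve atomic number: Z = 89 − 1, so Z = 88.
Z = 88 is radium, so the species is Ra-225.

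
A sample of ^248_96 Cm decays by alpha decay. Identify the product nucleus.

Alpha decay: mass number changes by -4, atomic number by -2.
A: 248 − 4 = 244; Z: 96 − 2 = 94.
Z = 94 is plutonium, so the daughter is ^244_94 Pu.

Pu-244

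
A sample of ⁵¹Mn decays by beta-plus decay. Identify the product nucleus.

Cr-51

Beta-plus decay: mass number changes by +0, atomic number by -1.
A: 51 = 51; Z: 25 − 1 = 24.
Z = 24 is chromium, so the daughter is ⁵¹Cr.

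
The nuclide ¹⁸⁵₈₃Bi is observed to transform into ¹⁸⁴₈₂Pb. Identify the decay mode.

proton emission

ΔA = 184 − 185 = -1; ΔZ = 82 − 83 = -1.
A drops by 1 and Z drops by 1 — a proton was emitted.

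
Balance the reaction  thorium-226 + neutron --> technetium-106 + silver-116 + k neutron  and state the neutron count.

Conserve mass number: 227 = 106 + 116 + k, so k = 227 − 222 = 5.
Check atomic number: 90 = 43 + 47 + 0 = 90. ✓

5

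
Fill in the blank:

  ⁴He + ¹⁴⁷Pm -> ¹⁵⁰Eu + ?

neutron

Conserve mass number: 4 + 147 = 150 + A, so A = 1.
Conserve atomic number: 2 + 61 = 63 + Z, so Z = 0.
A = 1 and Z = 0 is ¹n — a neutron.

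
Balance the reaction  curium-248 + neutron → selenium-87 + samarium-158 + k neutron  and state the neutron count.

4

Conserve mass number: 249 = 87 + 158 + k, so k = 249 − 245 = 4.
Check atomic number: 96 = 34 + 62 + 0 = 96. ✓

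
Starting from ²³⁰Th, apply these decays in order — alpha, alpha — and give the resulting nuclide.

Start: (A, Z) = (230, 90).
After α: (226, 88).
After α: (222, 86).
Z = 86 is radon.

Rn-222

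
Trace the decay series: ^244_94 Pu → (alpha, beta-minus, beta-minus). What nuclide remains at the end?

Start: (A, Z) = (244, 94).
After α: (240, 92).
After β⁻: (240, 93).
After β⁻: (240, 94).
Z = 94 is plutonium.

Pu-240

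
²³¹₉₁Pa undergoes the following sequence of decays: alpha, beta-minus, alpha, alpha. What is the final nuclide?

Rn-219

Start: (A, Z) = (231, 91).
After α: (227, 89).
After β⁻: (227, 90).
After α: (223, 88).
After α: (219, 86).
Z = 86 is radon.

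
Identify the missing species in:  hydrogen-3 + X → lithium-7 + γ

Conserve mass number: 3 + A = 7 + 0, so A = 4.
Conserve atomic number: 1 + Z = 3 + 0, so Z = 2.
A = 4 and Z = 2 is helium-4 — an alpha particle.

alpha particle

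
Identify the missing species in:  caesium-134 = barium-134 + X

Conserve mass number: 134 = 134 + A, so A = 0.
Conserve atomic number: 55 = 56 + Z, so Z = -1.
A = 0 and Z = -1 is e⁻ — a beta-minus particle.

beta-minus particle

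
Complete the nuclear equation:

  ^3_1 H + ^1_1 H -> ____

Conserve mass number: 3 + 1 = A, so A = 4.
Conserve atomic number: 1 + 1 = Z, so Z = 2.
A = 4 and Z = 2 is ^4_2 He — an alpha particle.

He-4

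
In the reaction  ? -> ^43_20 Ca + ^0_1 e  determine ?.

Sc-43

Conserve mass number: A = 43 + 0, so A = 43.
Conserve atomic number: Z = 20 + 1, so Z = 21.
Z = 21 is scandium, so the species is ^43_21 Sc.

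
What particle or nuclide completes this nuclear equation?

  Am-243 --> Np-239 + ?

alpha particle

Conserve mass number: 243 = 239 + A, so A = 4.
Conserve atomic number: 95 = 93 + Z, so Z = 2.
A = 4 and Z = 2 is He-4 — an alpha particle.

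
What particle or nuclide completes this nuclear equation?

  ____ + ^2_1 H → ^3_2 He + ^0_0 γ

Conserve mass number: A + 2 = 3 + 0, so A = 1.
Conserve atomic number: Z + 1 = 2 + 0, so Z = 1.
A = 1 and Z = 1 is ^1_1 H — a proton.

proton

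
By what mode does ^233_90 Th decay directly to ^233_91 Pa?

ΔA = 233 − 233 = 0; ΔZ = 91 − 90 = +1.
A is unchanged and Z rises by 1 — a neutron has become a proton (β⁻ decay).

beta-minus decay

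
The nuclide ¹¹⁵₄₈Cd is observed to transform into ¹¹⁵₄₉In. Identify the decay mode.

ΔA = 115 − 115 = 0; ΔZ = 49 − 48 = +1.
A is unchanged and Z rises by 1 — a neutron has become a proton (β⁻ decay).

beta-minus decay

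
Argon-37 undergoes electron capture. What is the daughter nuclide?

Cl-37

Electron capture: mass number changes by +0, atomic number by -1.
A: 37 = 37; Z: 18 − 1 = 17.
Z = 17 is chlorine, so the daughter is chlorine-37.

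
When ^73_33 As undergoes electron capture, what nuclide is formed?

Ge-73

Electron capture: mass number changes by +0, atomic number by -1.
A: 73 = 73; Z: 33 − 1 = 32.
Z = 32 is germanium, so the daughter is ^73_32 Ge.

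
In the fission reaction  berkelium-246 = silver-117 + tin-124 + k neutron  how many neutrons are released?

Conserve mass number: 246 = 117 + 124 + k, so k = 246 − 241 = 5.
Check atomic number: 97 = 47 + 50 + 0 = 97. ✓

5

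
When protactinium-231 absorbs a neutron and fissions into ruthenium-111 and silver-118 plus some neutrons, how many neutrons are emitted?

3

Conserve mass number: 232 = 111 + 118 + k, so k = 232 − 229 = 3.
Check atomic number: 91 = 44 + 47 + 0 = 91. ✓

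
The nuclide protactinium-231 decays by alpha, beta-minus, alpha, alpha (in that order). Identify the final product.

Rn-219

Start: (A, Z) = (231, 91).
After α: (227, 89).
After β⁻: (227, 90).
After α: (223, 88).
After α: (219, 86).
Z = 86 is radon.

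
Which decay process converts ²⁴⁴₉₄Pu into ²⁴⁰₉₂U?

ΔA = 240 − 244 = -4; ΔZ = 92 − 94 = -2.
A drops by 4 and Z drops by 2 — the signature of alpha emission.

alpha decay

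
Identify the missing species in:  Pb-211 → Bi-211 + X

Conserve mass number: 211 = 211 + A, so A = 0.
Conserve atomic number: 82 = 83 + Z, so Z = -1.
A = 0 and Z = -1 is e⁻ — a beta-minus particle.

beta-minus particle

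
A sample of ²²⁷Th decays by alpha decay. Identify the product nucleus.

Ra-223

Alpha decay: mass number changes by -4, atomic number by -2.
A: 227 − 4 = 223; Z: 90 − 2 = 88.
Z = 88 is radium, so the daughter is ²²³Ra.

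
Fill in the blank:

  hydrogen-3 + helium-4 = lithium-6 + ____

Conserve mass number: 3 + 4 = 6 + A, so A = 1.
Conserve atomic number: 1 + 2 = 3 + Z, so Z = 0.
A = 1 and Z = 0 is neutron — a neutron.

neutron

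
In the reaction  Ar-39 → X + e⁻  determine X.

K-39

Conserve mass number: 39 = A + 0, so A = 39.
Conserve atomic number: 18 = Z − 1, so Z = 19.
Z = 19 is potassium, so the species is K-39.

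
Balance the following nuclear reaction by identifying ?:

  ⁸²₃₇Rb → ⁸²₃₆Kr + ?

Conserve mass number: 82 = 82 + A, so A = 0.
Conserve atomic number: 37 = 36 + Z, so Z = 1.
A = 0 and Z = 1 is ⁰₁e — a positron.

positron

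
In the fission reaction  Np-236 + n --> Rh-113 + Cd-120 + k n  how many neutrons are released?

Conserve mass number: 237 = 113 + 120 + k, so k = 237 − 233 = 4.
Check atomic number: 93 = 45 + 48 + 0 = 93. ✓

4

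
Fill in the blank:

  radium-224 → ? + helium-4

Rn-220

Conserve mass number: 224 = A + 4, so A = 220.
Conserve atomic number: 88 = Z + 2, so Z = 86.
Z = 86 is radon, so the species is radon-220.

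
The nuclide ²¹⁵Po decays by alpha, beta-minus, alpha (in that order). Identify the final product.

Tl-207

Start: (A, Z) = (215, 84).
After α: (211, 82).
After β⁻: (211, 83).
After α: (207, 81).
Z = 81 is thallium.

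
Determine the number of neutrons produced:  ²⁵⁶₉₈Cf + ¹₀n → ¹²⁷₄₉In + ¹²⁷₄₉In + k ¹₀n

3

Conserve mass number: 257 = 127 + 127 + k, so k = 257 − 254 = 3.
Check atomic number: 98 = 49 + 49 + 0 = 98. ✓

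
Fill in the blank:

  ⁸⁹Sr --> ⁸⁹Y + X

Conserve mass number: 89 = 89 + A, so A = 0.
Conserve atomic number: 38 = 39 + Z, so Z = -1.
A = 0 and Z = -1 is e⁻ — a beta-minus particle.

beta-minus particle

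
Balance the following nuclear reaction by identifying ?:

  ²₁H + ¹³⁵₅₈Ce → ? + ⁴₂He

Conserve mass number: 2 + 135 = A + 4, so A = 133.
Conserve atomic number: 1 + 58 = Z + 2, so Z = 57.
Z = 57 is lanthanum, so the species is ¹³³₅₇La.

La-133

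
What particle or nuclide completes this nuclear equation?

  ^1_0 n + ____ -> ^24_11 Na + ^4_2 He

Al-27

Conserve mass number: 1 + A = 24 + 4, so A = 27.
Conserve atomic number: 0 + Z = 11 + 2, so Z = 13.
Z = 13 is aluminium, so the species is ^27_13 Al.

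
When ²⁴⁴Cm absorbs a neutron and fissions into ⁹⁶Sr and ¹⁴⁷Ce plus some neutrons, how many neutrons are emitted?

2

Conserve mass number: 245 = 96 + 147 + k, so k = 245 − 243 = 2.
Check atomic number: 96 = 38 + 58 + 0 = 96. ✓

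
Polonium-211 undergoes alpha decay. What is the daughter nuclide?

Pb-207

Alpha decay: mass number changes by -4, atomic number by -2.
A: 211 − 4 = 207; Z: 84 − 2 = 82.
Z = 82 is lead, so the daughter is lead-207.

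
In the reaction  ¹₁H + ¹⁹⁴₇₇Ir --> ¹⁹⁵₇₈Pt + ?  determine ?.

Conserve mass number: 1 + 194 = 195 + A, so A = 0.
Conserve atomic number: 1 + 77 = 78 + Z, so Z = 0.
A = 0 and Z = 0 is ⁰₀γ — a gamma ray.

gamma ray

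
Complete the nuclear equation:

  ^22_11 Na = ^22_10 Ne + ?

positron

Conserve mass number: 22 = 22 + A, so A = 0.
Conserve atomic number: 11 = 10 + Z, so Z = 1.
A = 0 and Z = 1 is ^0_1 e — a positron.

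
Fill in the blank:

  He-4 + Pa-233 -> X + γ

Np-237

Conserve mass number: 4 + 233 = A + 0, so A = 237.
Conserve atomic number: 2 + 91 = Z + 0, so Z = 93.
Z = 93 is neptunium, so the species is Np-237.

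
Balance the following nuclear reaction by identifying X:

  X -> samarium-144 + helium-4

Conserve mass number: A = 144 + 4, so A = 148.
Conserve atomic number: Z = 62 + 2, so Z = 64.
Z = 64 is gadolinium, so the species is gadolinium-148.

Gd-148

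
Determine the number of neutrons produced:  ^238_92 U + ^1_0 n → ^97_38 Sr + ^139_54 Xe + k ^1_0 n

Conserve mass number: 239 = 97 + 139 + k, so k = 239 − 236 = 3.
Check atomic number: 92 = 38 + 54 + 0 = 92. ✓

3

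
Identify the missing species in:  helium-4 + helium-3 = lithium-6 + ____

proton

Conserve mass number: 4 + 3 = 6 + A, so A = 1.
Conserve atomic number: 2 + 2 = 3 + Z, so Z = 1.
A = 1 and Z = 1 is hydrogen-1 — a proton.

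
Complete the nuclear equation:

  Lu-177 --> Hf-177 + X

beta-minus particle

Conserve mass number: 177 = 177 + A, so A = 0.
Conserve atomic number: 71 = 72 + Z, so Z = -1.
A = 0 and Z = -1 is e⁻ — a beta-minus particle.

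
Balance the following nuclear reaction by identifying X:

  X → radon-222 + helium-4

Conserve mass number: A = 222 + 4, so A = 226.
Conserve atomic number: Z = 86 + 2, so Z = 88.
Z = 88 is radium, so the species is radium-226.

Ra-226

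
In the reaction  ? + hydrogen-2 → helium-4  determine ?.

Conserve mass number: A + 2 = 4, so A = 2.
Conserve atomic number: Z + 1 = 2, so Z = 1.
A = 2 and Z = 1 is hydrogen-2 — a deuteron.

deuteron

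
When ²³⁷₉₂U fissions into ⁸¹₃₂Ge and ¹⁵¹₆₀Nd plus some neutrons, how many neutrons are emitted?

5

Conserve mass number: 237 = 81 + 151 + k, so k = 237 − 232 = 5.
Check atomic number: 92 = 32 + 60 + 0 = 92. ✓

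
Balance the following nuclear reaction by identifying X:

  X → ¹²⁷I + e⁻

Te-127

Conserve mass number: A = 127 + 0, so A = 127.
Conserve atomic number: Z = 53 − 1, so Z = 52.
Z = 52 is tellurium, so the species is ¹²⁷Te.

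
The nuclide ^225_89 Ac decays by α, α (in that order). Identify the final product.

Start: (A, Z) = (225, 89).
After α: (221, 87).
After α: (217, 85).
Z = 85 is astatine.

At-217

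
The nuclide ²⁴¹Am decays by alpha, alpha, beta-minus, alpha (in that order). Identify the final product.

Start: (A, Z) = (241, 95).
After α: (237, 93).
After α: (233, 91).
After β⁻: (233, 92).
After α: (229, 90).
Z = 90 is thorium.

Th-229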